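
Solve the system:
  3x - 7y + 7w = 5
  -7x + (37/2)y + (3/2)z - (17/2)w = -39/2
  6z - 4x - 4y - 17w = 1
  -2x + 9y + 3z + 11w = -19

Row-reduce:
R1 ← R1 / (3).
R2 ← R2 + 7·R1.
R3 ← R3 + 4·R1.
R4 ← R4 + 2·R1.
R2 ← R2 / (13/6).
R1 ← R1 + 7/3·R2.
R3 ← R3 + 40/3·R2.
R4 ← R4 − 13/3·R2.
R3 ← R3 / (198/13).
R1 ← R1 − 21/13·R3.
R2 ← R2 − 9/13·R3.
Rank is 3 with 4 unknowns, leaving w free.

infinitely many solutions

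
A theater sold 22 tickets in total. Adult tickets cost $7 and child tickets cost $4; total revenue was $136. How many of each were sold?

adult tickets: 16, child tickets: 6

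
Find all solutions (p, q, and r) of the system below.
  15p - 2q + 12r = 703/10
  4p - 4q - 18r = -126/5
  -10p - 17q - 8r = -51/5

Row-reduce the augmented matrix:
R1 ← R1 / (15).
R2 ← R2 − 4·R1.
R3 ← R3 + 10·R1.
R2 ← R2 / (-52/15).
R1 ← R1 + 2/15·R2.
R3 ← R3 + 55/3·R2.
R3 ← R3 / (2915/26).
R1 ← R1 − 21/13·R3.
R2 ← R2 − 159/26·R3.
Reading off the reduced rows gives p = 5/2, q = -2, r = 12/5.

p = 5/2, q = -2, r = 12/5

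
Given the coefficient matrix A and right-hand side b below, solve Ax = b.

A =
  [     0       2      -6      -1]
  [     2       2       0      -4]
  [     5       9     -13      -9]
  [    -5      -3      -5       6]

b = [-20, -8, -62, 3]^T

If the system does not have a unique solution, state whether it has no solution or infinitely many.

no solution

Row-reduce:
Swap R1 and R2.
R1 ← R1 / (2).
R3 ← R3 − 5·R1.
R4 ← R4 + 5·R1.
R2 ← R2 / (2).
R1 ← R1 − 1·R2.
R3 ← R3 − 4·R2.
R4 ← R4 − 2·R2.
R3 ← R3 / (-1).
R1 ← R1 − 3·R3.
R2 ← R2 + 3·R3.
R4 ← R4 − 1·R3.
Row 4 reduces to 0 = 1, a contradiction. The system is inconsistent.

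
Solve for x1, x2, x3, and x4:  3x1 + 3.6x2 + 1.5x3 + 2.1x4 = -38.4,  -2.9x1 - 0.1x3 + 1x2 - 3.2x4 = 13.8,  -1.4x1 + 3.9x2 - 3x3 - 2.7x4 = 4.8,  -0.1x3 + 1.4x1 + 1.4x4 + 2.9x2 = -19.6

Row-reduce the augmented matrix:
R1 ← R1 / (3).
R2 ← R2 + 29/10·R1.
R3 ← R3 + 7/5·R1.
R4 ← R4 − 7/5·R1.
R2 ← R2 / (112/25).
R1 ← R1 − 6/5·R2.
R3 ← R3 − 279/50·R2.
R4 ← R4 − 61/50·R2.
R3 ← R3 / (-17837/4480).
R1 ← R1 − 31/224·R3.
R2 ← R2 − 135/448·R3.
R4 ← R4 + 5231/4480·R3.
R4 ← R4 / (14549/17837).
R1 ← R1 − 17913/17837·R4.
R2 ← R2 + 5013/17837·R4.
R3 ← R3 − 1177/17837·R4.
Reading off the reduced rows gives x1 = -6, x2 = -4, x3 = -4, x4 = 0.

x1 = -6, x2 = -4, x3 = -4, x4 = 0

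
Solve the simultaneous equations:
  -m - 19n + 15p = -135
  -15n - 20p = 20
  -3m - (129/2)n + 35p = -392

no solution

Row-reduce:
R1 ← R1 / (-1).
R3 ← R3 + 3·R1.
R2 ← R2 / (-15).
R1 ← R1 − 19·R2.
R3 ← R3 + 15/2·R2.
Row 3 reduces to 0 = 3, a contradiction. The system is inconsistent.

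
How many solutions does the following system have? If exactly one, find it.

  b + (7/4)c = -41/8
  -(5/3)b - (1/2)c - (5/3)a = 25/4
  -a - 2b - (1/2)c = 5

a = -9/4, b = -3/4, c = -5/2

Row-reduce the augmented matrix:
Swap R1 and R2.
R1 ← R1 / (-5/3).
R3 ← R3 + 1·R1.
R1 ← R1 − 1·R2.
R3 ← R3 + 1·R2.
R3 ← R3 / (31/20).
R1 ← R1 + 29/20·R3.
R2 ← R2 − 7/4·R3.
Reading off the reduced rows gives a = -9/4, b = -3/4, c = -5/2.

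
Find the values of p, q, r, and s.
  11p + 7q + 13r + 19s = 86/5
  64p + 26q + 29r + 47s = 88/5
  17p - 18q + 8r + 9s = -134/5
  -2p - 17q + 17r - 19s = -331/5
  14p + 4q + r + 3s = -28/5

Row-reduce the augmented matrix:
R1 ← R1 / (11).
R2 ← R2 − 64·R1.
R3 ← R3 − 17·R1.
R4 ← R4 + 2·R1.
R5 ← R5 − 14·R1.
R2 ← R2 / (-162/11).
R1 ← R1 − 7/11·R2.
R3 ← R3 + 317/11·R2.
R4 ← R4 + 173/11·R2.
R5 ← R5 + 54/11·R2.
R3 ← R3 / (475/6).
R1 ← R1 + 5/6·R3.
R2 ← R2 − 19/6·R3.
R4 ← R4 − 415/6·R3.
R4 ← R4 / (-6589/171).
R1 ← R1 − 13/171·R4.
R2 ← R2 − 7/45·R4.
R3 ← R3 − 1123/855·R4.
R5 reduces to 0 = 0, so the extra equation is consistent.
Reading off the reduced rows gives p = -1, q = 1, r = -1, s = 9/5.

p = -1, q = 1, r = -1, s = 9/5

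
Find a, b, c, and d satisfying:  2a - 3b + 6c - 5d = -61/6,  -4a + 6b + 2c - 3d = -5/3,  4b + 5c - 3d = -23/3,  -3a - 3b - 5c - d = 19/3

a = -3/2, b = -1/2, c = -1/3, d = 4/3

Row-reduce the augmented matrix:
R1 ← R1 / (2).
R2 ← R2 + 4·R1.
R4 ← R4 + 3·R1.
Swap R2 and R3.
R2 ← R2 / (4).
R1 ← R1 + 3/2·R2.
R4 ← R4 + 15/2·R2.
R3 ← R3 / (14).
R1 ← R1 − 39/8·R3.
R2 ← R2 − 5/4·R3.
R4 ← R4 − 107/8·R3.
R4 ← R4 / (-191/112).
R1 ← R1 − 101/112·R4.
R2 ← R2 − 23/56·R4.
R3 ← R3 + 13/14·R4.
Reading off the reduced rows gives a = -3/2, b = -1/2, c = -1/3, d = 4/3.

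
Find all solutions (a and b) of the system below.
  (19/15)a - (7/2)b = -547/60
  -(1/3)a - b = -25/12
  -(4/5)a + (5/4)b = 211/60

a = -3/4, b = 7/3

Row-reduce the augmented matrix:
R1 ← R1 / (19/15).
R2 ← R2 + 1/3·R1.
R3 ← R3 + 4/5·R1.
R2 ← R2 / (-73/38).
R1 ← R1 + 105/38·R2.
R3 ← R3 + 73/76·R2.
R3 reduces to 0 = 0, so the extra equation is consistent.
Reading off the reduced rows gives a = -3/4, b = 7/3.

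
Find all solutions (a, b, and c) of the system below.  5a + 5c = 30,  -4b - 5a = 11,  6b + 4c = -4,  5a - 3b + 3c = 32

a = 1, b = -4, c = 5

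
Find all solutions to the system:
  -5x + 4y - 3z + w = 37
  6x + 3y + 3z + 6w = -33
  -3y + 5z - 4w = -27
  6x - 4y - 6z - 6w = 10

x = -3, y = 2, z = -5, w = -1

Row-reduce the augmented matrix:
R1 ← R1 / (-5).
R2 ← R2 − 6·R1.
R4 ← R4 − 6·R1.
R2 ← R2 / (39/5).
R1 ← R1 + 4/5·R2.
R3 ← R3 + 3·R2.
R4 ← R4 − 4/5·R2.
R3 ← R3 / (62/13).
R1 ← R1 − 7/13·R3.
R2 ← R2 + 1/13·R3.
R4 ← R4 + 124/13·R3.
R4 ← R4 / (-8).
R1 ← R1 − 21/31·R4.
R2 ← R2 − 28/31·R4.
R3 ← R3 + 8/31·R4.
Reading off the reduced rows gives x = -3, y = 2, z = -5, w = -1.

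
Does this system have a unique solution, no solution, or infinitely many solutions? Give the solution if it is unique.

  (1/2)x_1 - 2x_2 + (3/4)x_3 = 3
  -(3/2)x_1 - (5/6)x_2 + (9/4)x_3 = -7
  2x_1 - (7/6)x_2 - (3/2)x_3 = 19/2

no solution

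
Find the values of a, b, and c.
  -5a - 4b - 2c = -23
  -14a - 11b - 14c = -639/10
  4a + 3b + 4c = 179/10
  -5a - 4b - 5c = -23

Row-reduce the augmented matrix:
R1 ← R1 / (-5).
R2 ← R2 + 14·R1.
R3 ← R3 − 4·R1.
R4 ← R4 + 5·R1.
R2 ← R2 / (1/5).
R1 ← R1 − 4/5·R2.
R3 ← R3 + 1/5·R2.
R3 ← R3 / (-6).
R1 ← R1 − 34·R3.
R2 ← R2 + 42·R3.
R4 ← R4 + 3·R3.
R4 reduces to 0 = 0, so the extra equation is consistent.
Reading off the reduced rows gives a = 13/5, b = 5/2, c = 0.

a = 13/5, b = 5/2, c = 0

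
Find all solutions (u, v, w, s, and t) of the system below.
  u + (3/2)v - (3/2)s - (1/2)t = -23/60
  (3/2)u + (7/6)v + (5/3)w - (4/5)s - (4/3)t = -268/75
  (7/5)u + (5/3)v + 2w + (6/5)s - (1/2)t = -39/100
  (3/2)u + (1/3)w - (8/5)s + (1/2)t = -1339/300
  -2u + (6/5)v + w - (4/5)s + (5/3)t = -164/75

Row-reduce the augmented matrix:
R2 ← R2 − 3/2·R1.
R3 ← R3 − 7/5·R1.
R4 ← R4 − 3/2·R1.
R5 ← R5 + 2·R1.
R2 ← R2 / (-13/12).
R1 ← R1 − 3/2·R2.
R3 ← R3 + 13/30·R2.
R4 ← R4 + 9/4·R2.
R5 ← R5 − 21/5·R2.
R3 ← R3 / (4/3).
R1 ← R1 − 30/13·R3.
R2 ← R2 + 20/13·R3.
R4 ← R4 + 122/39·R3.
R5 ← R5 − 97/13·R3.
R4 ← R4 / (201/50).
R1 ← R1 + 21/5·R4.
R2 ← R2 − 9/5·R4.
R3 ← R3 − 51/25·R4.
R5 ← R5 + 67/5·R4.
R5 ← R5 / (35447/4680).
R1 ← R1 − 16475/10452·R5.
R2 ← R2 + 452/871·R5.
R3 ← R3 + 30103/20904·R5.
R4 ← R4 − 13565/15678·R5.
Reading off the reduced rows gives u = -1/3, v = 8/5, w = -5/2, s = 9/5, t = -1/2.

u = -1/3, v = 8/5, w = -5/2, s = 9/5, t = -1/2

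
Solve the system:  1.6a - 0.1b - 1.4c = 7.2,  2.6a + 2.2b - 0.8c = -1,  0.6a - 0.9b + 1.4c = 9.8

a = 5, b = -6, c = 1

Row-reduce the augmented matrix:
R1 ← R1 / (8/5).
R2 ← R2 − 13/5·R1.
R3 ← R3 − 3/5·R1.
R2 ← R2 / (189/80).
R1 ← R1 + 1/16·R2.
R3 ← R3 + 69/80·R2.
R3 ← R3 / (776/315).
R1 ← R1 + 158/189·R3.
R2 ← R2 − 118/189·R3.
Reading off the reduced rows gives a = 5, b = -6, c = 1.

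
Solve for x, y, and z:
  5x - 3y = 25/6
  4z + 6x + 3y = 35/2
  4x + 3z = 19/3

x = 7/3, y = 5/2, z = -1

Row-reduce the augmented matrix:
R1 ← R1 / (5).
R2 ← R2 − 6·R1.
R3 ← R3 − 4·R1.
R2 ← R2 / (33/5).
R1 ← R1 + 3/5·R2.
R3 ← R3 − 12/5·R2.
R3 ← R3 / (17/11).
R1 ← R1 − 4/11·R3.
R2 ← R2 − 20/33·R3.
Reading off the reduced rows gives x = 7/3, y = 5/2, z = -1.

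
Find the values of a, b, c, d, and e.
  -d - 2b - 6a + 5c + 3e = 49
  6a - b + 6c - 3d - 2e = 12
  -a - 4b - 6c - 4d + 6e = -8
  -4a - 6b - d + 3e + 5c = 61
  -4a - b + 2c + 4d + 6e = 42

a = -2, b = -4, c = 5, d = 2, e = 2

Row-reduce the augmented matrix:
R1 ← R1 / (-6).
R2 ← R2 − 6·R1.
R3 ← R3 + 1·R1.
R4 ← R4 + 4·R1.
R5 ← R5 + 4·R1.
R2 ← R2 / (-3).
R1 ← R1 − 1/3·R2.
R3 ← R3 + 11/3·R2.
R4 ← R4 + 14/3·R2.
R5 ← R5 − 1/3·R2.
R3 ← R3 / (-365/18).
R1 ← R1 − 7/18·R3.
R2 ← R2 + 11/3·R3.
R4 ← R4 + 139/9·R3.
R5 ← R5 + 1/9·R3.
R4 ← R4 / (1856/365).
R1 ← R1 + 94/365·R4.
R2 ← R2 − 417/365·R4.
R3 ← R3 + 19/365·R4.
R5 ← R5 − 1539/365·R4.
R5 ← R5 / (29/4).
R1 ← R1 + 1/2·R5.
R2 ← R2 + 1/4·R5.
R3 ← R3 + 1/4·R5.
R4 ← R4 + 3/4·R5.
Reading off the reduced rows gives a = -2, b = -4, c = 5, d = 2, e = 2.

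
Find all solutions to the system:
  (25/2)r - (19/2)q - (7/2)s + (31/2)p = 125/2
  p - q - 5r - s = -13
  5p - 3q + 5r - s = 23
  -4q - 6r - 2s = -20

Row-reduce:
R1 ← R1 / (31/2).
R2 ← R2 − 1·R1.
R3 ← R3 − 5·R1.
R2 ← R2 / (-12/31).
R1 ← R1 + 19/31·R2.
R3 ← R3 − 2/31·R2.
R4 ← R4 + 4·R2.
Swap R3 and R4.
R3 ← R3 / (54).
R1 ← R1 − 10·R3.
R2 ← R2 − 15·R3.
Rank is 3 with 4 unknowns, leaving s free.

infinitely many solutions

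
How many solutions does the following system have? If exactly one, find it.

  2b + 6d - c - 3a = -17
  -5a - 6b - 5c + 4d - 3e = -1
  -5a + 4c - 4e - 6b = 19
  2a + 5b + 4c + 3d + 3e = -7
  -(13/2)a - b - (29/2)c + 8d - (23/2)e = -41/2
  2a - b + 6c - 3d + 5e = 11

Row-reduce:
R1 ← R1 / (-3).
R2 ← R2 + 5·R1.
R3 ← R3 + 5·R1.
R4 ← R4 − 2·R1.
R5 ← R5 + 13/2·R1.
R6 ← R6 − 2·R1.
R2 ← R2 / (-28/3).
R1 ← R1 + 2/3·R2.
R3 ← R3 + 28/3·R2.
R4 ← R4 − 19/3·R2.
R5 ← R5 + 16/3·R2.
R6 ← R6 − 1/3·R2.
R3 ← R3 / (9).
R1 ← R1 − 4/7·R3.
R2 ← R2 − 5/14·R3.
R4 ← R4 − 15/14·R3.
R5 ← R5 + 73/7·R3.
R6 ← R6 − 73/14·R3.
R4 ← R4 / (143/42).
R1 ← R1 + 83/63·R4.
R2 ← R2 − 101/126·R4.
R3 ← R3 + 4/9·R4.
R5 ← R5 + 391/63·R4.
R6 ← R6 − 391/126·R4.
R5 ← R5 / (-296/33).
R1 ← R1 − 23/33·R5.
R2 ← R2 − 7/66·R5.
R3 ← R3 − 1/33·R5.
R4 ← R4 − 7/22·R5.
R6 ← R6 − 148/33·R5.
Row 6 reduces to 0 = 1, a contradiction. The system is inconsistent.

no solution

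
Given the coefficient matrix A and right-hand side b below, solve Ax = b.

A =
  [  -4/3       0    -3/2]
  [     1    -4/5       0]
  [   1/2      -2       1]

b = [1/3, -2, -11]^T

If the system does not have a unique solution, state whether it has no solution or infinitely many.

Row-reduce the augmented matrix:
R1 ← R1 / (-4/3).
R2 ← R2 − 1·R1.
R3 ← R3 − 1/2·R1.
R2 ← R2 / (-4/5).
R3 ← R3 + 2·R2.
R3 ← R3 / (13/4).
R1 ← R1 − 9/8·R3.
R2 ← R2 − 45/32·R3.
Reading off the reduced rows gives x_1 = 2, x_2 = 5, x_3 = -2.

x_1 = 2, x_2 = 5, x_3 = -2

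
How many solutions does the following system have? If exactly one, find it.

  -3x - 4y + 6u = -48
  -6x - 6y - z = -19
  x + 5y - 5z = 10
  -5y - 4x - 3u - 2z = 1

x = 0, y = 3, z = 1, u = -6

Row-reduce the augmented matrix:
R1 ← R1 / (-3).
R2 ← R2 + 6·R1.
R3 ← R3 − 1·R1.
R4 ← R4 + 4·R1.
R2 ← R2 / (2).
R1 ← R1 − 4/3·R2.
R3 ← R3 − 11/3·R2.
R4 ← R4 − 1/3·R2.
R3 ← R3 / (-19/6).
R1 ← R1 − 2/3·R3.
R2 ← R2 + 1/2·R3.
R4 ← R4 + 11/6·R3.
R4 ← R4 / (-435/19).
R1 ← R1 − 210/19·R4.
R2 ← R2 + 186/19·R4.
R3 ← R3 + 144/19·R4.
Reading off the reduced rows gives x = 0, y = 3, z = 1, u = -6.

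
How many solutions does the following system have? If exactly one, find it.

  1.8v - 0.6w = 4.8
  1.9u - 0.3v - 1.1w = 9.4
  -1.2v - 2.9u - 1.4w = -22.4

u = 6, v = 3, w = 1

Row-reduce the augmented matrix:
Swap R1 and R2.
R1 ← R1 / (19/10).
R3 ← R3 + 29/10·R1.
R2 ← R2 / (9/5).
R1 ← R1 + 3/19·R2.
R3 ← R3 + 63/38·R2.
R3 ← R3 / (-69/19).
R1 ← R1 + 12/19·R3.
R2 ← R2 + 1/3·R3.
Reading off the reduced rows gives u = 6, v = 3, w = 1.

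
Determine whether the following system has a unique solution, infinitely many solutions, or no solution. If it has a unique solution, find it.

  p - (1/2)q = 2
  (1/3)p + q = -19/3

p = -1, q = -6

From equation 1: p = 2 + 1/2·q.
Substitute into equation 2 and solve: q = -6.
Then p = -1.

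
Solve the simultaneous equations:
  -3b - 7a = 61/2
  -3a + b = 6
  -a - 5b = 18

no solution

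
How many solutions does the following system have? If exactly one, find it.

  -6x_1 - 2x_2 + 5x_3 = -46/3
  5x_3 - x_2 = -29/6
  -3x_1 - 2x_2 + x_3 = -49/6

x_1 = 3/2, x_2 = 3/2, x_3 = -2/3

Row-reduce the augmented matrix:
R1 ← R1 / (-6).
R3 ← R3 + 3·R1.
R2 ← R2 / (-1).
R1 ← R1 − 1/3·R2.
R3 ← R3 + 1·R2.
R3 ← R3 / (-13/2).
R1 ← R1 − 5/6·R3.
R2 ← R2 + 5·R3.
Reading off the reduced rows gives x_1 = 3/2, x_2 = 3/2, x_3 = -2/3.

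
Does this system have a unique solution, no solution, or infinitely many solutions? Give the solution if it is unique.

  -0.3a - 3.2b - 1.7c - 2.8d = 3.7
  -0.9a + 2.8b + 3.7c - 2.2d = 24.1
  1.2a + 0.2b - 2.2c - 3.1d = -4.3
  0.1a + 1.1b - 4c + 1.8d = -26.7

a = -2, b = -1, c = 5, d = -3

Row-reduce the augmented matrix:
R1 ← R1 / (-3/10).
R2 ← R2 + 9/10·R1.
R3 ← R3 − 6/5·R1.
R4 ← R4 − 1/10·R1.
R2 ← R2 / (62/5).
R1 ← R1 − 32/3·R2.
R3 ← R3 + 63/5·R2.
R4 ← R4 − 1/30·R2.
R3 ← R3 / (-9/155).
R1 ← R1 + 59/31·R3.
R2 ← R2 − 22/31·R3.
R4 ← R4 + 1423/310·R3.
R4 ← R4 / (113993/180).
R1 ← R1 − 2396/9·R4.
R2 ← R2 + 1751/18·R4.
R3 ← R3 − 1240/9·R4.
Reading off the reduced rows gives a = -2, b = -1, c = 5, d = -3.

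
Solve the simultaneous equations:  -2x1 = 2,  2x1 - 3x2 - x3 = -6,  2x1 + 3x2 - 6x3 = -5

x1 = -1, x2 = 1, x3 = 1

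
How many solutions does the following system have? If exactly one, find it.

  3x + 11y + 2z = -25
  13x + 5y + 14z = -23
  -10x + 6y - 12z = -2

Row-reduce:
R1 ← R1 / (3).
R2 ← R2 − 13·R1.
R3 ← R3 + 10·R1.
R2 ← R2 / (-128/3).
R1 ← R1 − 11/3·R2.
R3 ← R3 − 128/3·R2.
Rank is 2 with 3 unknowns, leaving z free.

infinitely many solutions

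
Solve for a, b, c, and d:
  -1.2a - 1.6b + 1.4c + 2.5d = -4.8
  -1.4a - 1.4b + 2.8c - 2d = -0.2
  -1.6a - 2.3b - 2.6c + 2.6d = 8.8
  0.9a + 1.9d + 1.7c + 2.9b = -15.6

Row-reduce the augmented matrix:
R1 ← R1 / (-6/5).
R2 ← R2 + 7/5·R1.
R3 ← R3 + 8/5·R1.
R4 ← R4 − 9/10·R1.
R2 ← R2 / (7/15).
R1 ← R1 − 4/3·R2.
R3 ← R3 + 1/6·R2.
R4 ← R4 − 17/10·R2.
R3 ← R3 / (-81/20).
R1 ← R1 + 9/2·R3.
R2 ← R2 − 5/2·R3.
R4 ← R4 + 3/2·R3.
R4 ← R4 / (85457/3780).
R1 ← R1 − 928/63·R4.
R2 ← R2 + 6845/567·R4.
R3 ← R3 − 697/1134·R4.
Reading off the reduced rows gives a = -1, b = -2, c = -3, d = -2.

a = -1, b = -2, c = -3, d = -2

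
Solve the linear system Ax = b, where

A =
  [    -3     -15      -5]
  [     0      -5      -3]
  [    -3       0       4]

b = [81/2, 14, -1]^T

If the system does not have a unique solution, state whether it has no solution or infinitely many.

no solution

Row-reduce:
R1 ← R1 / (-3).
R3 ← R3 + 3·R1.
R2 ← R2 / (-5).
R1 ← R1 − 5·R2.
R3 ← R3 − 15·R2.
Row 3 reduces to 0 = 1/2, a contradiction. The system is inconsistent.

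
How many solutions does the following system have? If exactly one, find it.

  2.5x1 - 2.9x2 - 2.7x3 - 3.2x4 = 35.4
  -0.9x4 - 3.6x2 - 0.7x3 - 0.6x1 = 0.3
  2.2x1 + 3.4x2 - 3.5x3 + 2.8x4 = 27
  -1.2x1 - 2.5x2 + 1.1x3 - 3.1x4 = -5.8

x1 = 5, x2 = 1, x3 = -6, x4 = -3

Row-reduce the augmented matrix:
R1 ← R1 / (5/2).
R2 ← R2 + 3/5·R1.
R3 ← R3 − 11/5·R1.
R4 ← R4 + 6/5·R1.
R2 ← R2 / (-537/125).
R1 ← R1 + 29/25·R2.
R3 ← R3 − 744/125·R2.
R4 ← R4 + 973/250·R2.
R3 ← R3 / (-1071/358).
R1 ← R1 + 769/1074·R3.
R2 ← R2 − 337/1074·R3.
R4 ← R4 − 11011/10740·R3.
R4 ← R4 / (-1793/900).
R1 ← R1 + 1021/630·R4.
R2 ← R2 − 463/630·R4.
R3 ← R3 + 116/105·R4.
Reading off the reduced rows gives x1 = 5, x2 = 1, x3 = -6, x4 = -3.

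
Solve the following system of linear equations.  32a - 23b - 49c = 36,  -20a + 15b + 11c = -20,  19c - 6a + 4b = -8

Row-reduce:
R1 ← R1 / (32).
R2 ← R2 + 20·R1.
R3 ← R3 + 6·R1.
R2 ← R2 / (5/8).
R1 ← R1 + 23/32·R2.
R3 ← R3 + 5/16·R2.
Rank is 2 with 3 unknowns, leaving c free.

infinitely many solutions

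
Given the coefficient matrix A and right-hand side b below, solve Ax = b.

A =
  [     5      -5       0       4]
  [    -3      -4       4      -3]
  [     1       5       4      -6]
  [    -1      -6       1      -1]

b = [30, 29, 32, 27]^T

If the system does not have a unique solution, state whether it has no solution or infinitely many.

x_1 = 6, x_2 = -4, x_3 = 4, x_4 = -5

Row-reduce the augmented matrix:
R1 ← R1 / (5).
R2 ← R2 + 3·R1.
R3 ← R3 − 1·R1.
R4 ← R4 + 1·R1.
R2 ← R2 / (-7).
R1 ← R1 + 1·R2.
R3 ← R3 − 6·R2.
R4 ← R4 + 7·R2.
R3 ← R3 / (52/7).
R1 ← R1 + 4/7·R3.
R2 ← R2 + 4/7·R3.
R4 ← R4 + 3·R3.
R4 ← R4 / (-166/65).
R1 ← R1 − 21/65·R4.
R2 ← R2 + 31/65·R4.
R3 ← R3 + 64/65·R4.
Reading off the reduced rows gives x_1 = 6, x_2 = -4, x_3 = 4, x_4 = -5.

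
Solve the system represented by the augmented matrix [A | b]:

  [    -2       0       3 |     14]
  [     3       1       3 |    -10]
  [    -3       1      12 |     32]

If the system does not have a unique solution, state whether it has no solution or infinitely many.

Row-reduce:
R1 ← R1 / (-2).
R2 ← R2 − 3·R1.
R3 ← R3 + 3·R1.
R3 ← R3 − 1·R2.
Rank is 2 with 3 unknowns, leaving x_3 free.

infinitely many solutions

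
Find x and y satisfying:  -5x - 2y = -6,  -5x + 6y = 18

Row-reduce the augmented matrix:
R1 ← R1 / (-5).
R2 ← R2 + 5·R1.
R2 ← R2 / (8).
R1 ← R1 − 2/5·R2.
Reading off the reduced rows gives x = 0, y = 3.

x = 0, y = 3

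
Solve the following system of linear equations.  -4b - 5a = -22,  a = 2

Row-reduce the augmented matrix:
R1 ← R1 / (-5).
R2 ← R2 − 1·R1.
R2 ← R2 / (-4/5).
R1 ← R1 − 4/5·R2.
Reading off the reduced rows gives a = 2, b = 3.

a = 2, b = 3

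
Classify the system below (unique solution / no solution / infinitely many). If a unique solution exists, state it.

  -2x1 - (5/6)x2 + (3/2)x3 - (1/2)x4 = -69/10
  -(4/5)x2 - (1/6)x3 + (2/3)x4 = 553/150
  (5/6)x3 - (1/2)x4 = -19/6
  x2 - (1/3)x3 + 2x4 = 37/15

Row-reduce the augmented matrix:
R1 ← R1 / (-2).
R2 ← R2 / (-4/5).
R1 ← R1 − 5/12·R2.
R4 ← R4 − 1·R2.
R3 ← R3 / (5/6).
R1 ← R1 + 241/288·R3.
R2 ← R2 − 5/24·R3.
R4 ← R4 + 13/24·R3.
R4 ← R4 / (301/120).
R1 ← R1 − 137/1440·R4.
R2 ← R2 + 17/24·R4.
R3 ← R3 + 3/5·R4.
Reading off the reduced rows gives x1 = 2, x2 = -12/5, x3 = -13/5, x4 = 2.

x1 = 2, x2 = -12/5, x3 = -13/5, x4 = 2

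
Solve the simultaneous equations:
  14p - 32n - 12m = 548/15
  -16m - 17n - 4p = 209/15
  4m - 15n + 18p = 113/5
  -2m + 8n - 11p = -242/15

Row-reduce the augmented matrix:
R1 ← R1 / (-12).
R2 ← R2 + 16·R1.
R3 ← R3 − 4·R1.
R4 ← R4 + 2·R1.
R2 ← R2 / (77/3).
R1 ← R1 − 8/3·R2.
R3 ← R3 + 77/3·R2.
R4 ← R4 − 40/3·R2.
Swap R3 and R4.
R3 ← R3 / (-120/77).
R1 ← R1 − 183/154·R3.
R2 ← R2 + 68/77·R3.
R4 reduces to 0 = 0, so the extra equation is consistent.
Reading off the reduced rows gives m = -13/5, n = 1, p = 8/3.

m = -13/5, n = 1, p = 8/3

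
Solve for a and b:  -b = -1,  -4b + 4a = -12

a = -2, b = 1

Row-reduce the augmented matrix:
Swap R1 and R2.
R1 ← R1 / (4).
R2 ← R2 / (-1).
R1 ← R1 + 1·R2.
Reading off the reduced rows gives a = -2, b = 1.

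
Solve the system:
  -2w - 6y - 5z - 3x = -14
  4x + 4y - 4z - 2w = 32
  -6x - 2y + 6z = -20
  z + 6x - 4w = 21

x = 1, y = 4, z = -1, w = -4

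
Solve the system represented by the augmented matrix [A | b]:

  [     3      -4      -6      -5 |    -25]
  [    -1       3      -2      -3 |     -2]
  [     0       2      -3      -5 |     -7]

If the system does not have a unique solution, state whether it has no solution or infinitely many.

infinitely many solutions

Row-reduce:
R1 ← R1 / (3).
R2 ← R2 + 1·R1.
R2 ← R2 / (5/3).
R1 ← R1 + 4/3·R2.
R3 ← R3 − 2·R2.
R3 ← R3 / (9/5).
R1 ← R1 + 26/5·R3.
R2 ← R2 + 12/5·R3.
Rank is 3 with 4 unknowns, leaving x_4 free.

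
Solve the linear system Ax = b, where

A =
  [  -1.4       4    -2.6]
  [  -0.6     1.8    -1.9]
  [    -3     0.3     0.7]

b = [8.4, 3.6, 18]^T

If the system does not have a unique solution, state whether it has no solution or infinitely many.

x_1 = -6, x_2 = 0, x_3 = 0

Row-reduce the augmented matrix:
R1 ← R1 / (-7/5).
R2 ← R2 + 3/5·R1.
R3 ← R3 + 3·R1.
R2 ← R2 / (3/35).
R1 ← R1 + 20/7·R2.
R3 ← R3 + 579/70·R2.
R3 ← R3 / (-1391/20).
R1 ← R1 + 73/3·R3.
R2 ← R2 + 55/6·R3.
Reading off the reduced rows gives x_1 = -6, x_2 = 0, x_3 = 0.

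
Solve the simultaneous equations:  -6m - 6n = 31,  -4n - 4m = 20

Row-reduce:
R1 ← R1 / (-6).
R2 ← R2 + 4·R1.
Row 2 reduces to 0 = -2/3, a contradiction. The system is inconsistent.

no solution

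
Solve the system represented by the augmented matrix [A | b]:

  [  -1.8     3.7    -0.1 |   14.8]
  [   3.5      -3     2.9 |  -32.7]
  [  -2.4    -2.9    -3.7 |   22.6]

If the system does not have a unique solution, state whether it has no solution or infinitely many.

x_1 = -6, x_2 = 1, x_3 = -3

Row-reduce the augmented matrix:
R1 ← R1 / (-9/5).
R2 ← R2 − 7/2·R1.
R3 ← R3 + 12/5·R1.
R2 ← R2 / (151/36).
R1 ← R1 + 37/18·R2.
R3 ← R3 + 47/6·R2.
R3 ← R3 / (1122/755).
R1 ← R1 − 1043/755·R3.
R2 ← R2 − 487/755·R3.
Reading off the reduced rows gives x_1 = -6, x_2 = 1, x_3 = -3.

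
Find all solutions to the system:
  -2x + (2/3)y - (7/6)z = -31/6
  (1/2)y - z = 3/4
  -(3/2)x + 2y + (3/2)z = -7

Row-reduce the augmented matrix:
R1 ← R1 / (-2).
R3 ← R3 + 3/2·R1.
R2 ← R2 / (1/2).
R1 ← R1 + 1/3·R2.
R3 ← R3 − 3/2·R2.
R3 ← R3 / (43/8).
R1 ← R1 + 1/12·R3.
R2 ← R2 + 2·R3.
Reading off the reduced rows gives x = 3, y = -1/2, z = -1.

x = 3, y = -1/2, z = -1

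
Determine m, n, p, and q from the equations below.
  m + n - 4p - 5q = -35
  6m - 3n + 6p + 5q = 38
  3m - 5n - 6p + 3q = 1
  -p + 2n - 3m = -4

m = -1, n = -2, p = 3, q = 4

Row-reduce the augmented matrix:
R2 ← R2 − 6·R1.
R3 ← R3 − 3·R1.
R4 ← R4 + 3·R1.
R2 ← R2 / (-9).
R1 ← R1 − 1·R2.
R3 ← R3 + 8·R2.
R4 ← R4 − 5·R2.
R3 ← R3 / (-62/3).
R1 ← R1 + 2/3·R3.
R2 ← R2 + 10/3·R3.
R4 ← R4 − 11/3·R3.
R4 ← R4 / (197/93).
R1 ← R1 + 64/93·R4.
R2 ← R2 + 55/31·R4.
R3 ← R3 − 59/93·R4.
Reading off the reduced rows gives m = -1, n = -2, p = 3, q = 4.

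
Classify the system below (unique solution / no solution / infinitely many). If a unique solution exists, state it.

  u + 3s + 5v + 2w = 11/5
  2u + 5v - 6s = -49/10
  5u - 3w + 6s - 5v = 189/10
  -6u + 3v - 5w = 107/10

Row-reduce the augmented matrix:
R2 ← R2 − 2·R1.
R3 ← R3 − 5·R1.
R4 ← R4 + 6·R1.
R2 ← R2 / (-5).
R1 ← R1 − 5·R2.
R3 ← R3 + 30·R2.
R4 ← R4 − 33·R2.
R3 ← R3 / (11).
R1 ← R1 + 2·R3.
R2 ← R2 − 4/5·R3.
R4 ← R4 + 97/5·R3.
R4 ← R4 / (549/11).
R1 ← R1 − 27/11·R4.
R2 ← R2 + 24/11·R4.
R3 ← R3 − 63/11·R4.
Reading off the reduced rows gives u = 4/5, v = 1/2, w = -14/5, s = 3/2.

u = 4/5, v = 1/2, w = -14/5, s = 3/2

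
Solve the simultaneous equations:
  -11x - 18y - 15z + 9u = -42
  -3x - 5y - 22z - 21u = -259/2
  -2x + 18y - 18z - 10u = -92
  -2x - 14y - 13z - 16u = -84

no solution

Row-reduce:
R1 ← R1 / (-11).
R2 ← R2 + 3·R1.
R3 ← R3 + 2·R1.
R4 ← R4 + 2·R1.
R2 ← R2 / (-1/11).
R1 ← R1 − 18/11·R2.
R3 ← R3 − 234/11·R2.
R4 ← R4 + 118/11·R2.
R3 ← R3 / (-4206).
R1 ← R1 + 321·R3.
R2 ← R2 − 197·R3.
R4 ← R4 − 2103·R3.
Row 4 reduces to 0 = -1/2, a contradiction. The system is inconsistent.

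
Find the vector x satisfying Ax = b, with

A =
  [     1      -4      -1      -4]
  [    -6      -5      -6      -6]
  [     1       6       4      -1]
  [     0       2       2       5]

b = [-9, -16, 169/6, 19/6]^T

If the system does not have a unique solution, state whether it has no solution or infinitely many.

x_1 = -2/3, x_2 = 3, x_3 = 7/3, x_4 = -3/2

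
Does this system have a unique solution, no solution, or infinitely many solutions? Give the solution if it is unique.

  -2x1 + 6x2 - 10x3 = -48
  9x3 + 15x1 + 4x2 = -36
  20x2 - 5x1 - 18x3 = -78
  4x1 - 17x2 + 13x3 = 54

Row-reduce the augmented matrix:
R1 ← R1 / (-2).
R2 ← R2 − 15·R1.
R3 ← R3 + 5·R1.
R4 ← R4 − 4·R1.
R2 ← R2 / (49).
R1 ← R1 + 3·R2.
R3 ← R3 − 5·R2.
R4 ← R4 + 5·R2.
R3 ← R3 / (673/49).
R1 ← R1 − 47/49·R3.
R2 ← R2 + 66/49·R3.
R4 ← R4 + 673/49·R3.
R4 reduces to 0 = 0, so the extra equation is consistent.
Reading off the reduced rows gives x1 = -6, x2 = 0, x3 = 6.

x1 = -6, x2 = 0, x3 = 6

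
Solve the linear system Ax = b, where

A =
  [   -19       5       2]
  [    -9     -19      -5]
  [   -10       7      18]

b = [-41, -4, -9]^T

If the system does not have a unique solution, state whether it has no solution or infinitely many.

x_1 = 2, x_2 = -1, x_3 = 1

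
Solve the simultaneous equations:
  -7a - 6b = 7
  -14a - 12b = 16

no solution

Row-reduce:
R1 ← R1 / (-7).
R2 ← R2 + 14·R1.
Row 2 reduces to 0 = 2, a contradiction. The system is inconsistent.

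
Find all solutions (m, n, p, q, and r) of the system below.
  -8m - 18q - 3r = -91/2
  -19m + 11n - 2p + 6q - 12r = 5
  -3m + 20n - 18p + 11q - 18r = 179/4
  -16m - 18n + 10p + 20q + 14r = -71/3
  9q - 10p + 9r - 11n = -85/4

m = 3/2, n = 3, p = 1, q = 7/4, r = 2/3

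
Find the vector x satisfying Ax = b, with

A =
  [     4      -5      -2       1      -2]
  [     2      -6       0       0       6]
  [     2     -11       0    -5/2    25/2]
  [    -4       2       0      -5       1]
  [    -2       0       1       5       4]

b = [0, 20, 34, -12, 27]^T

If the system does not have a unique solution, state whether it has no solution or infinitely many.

infinitely many solutions

Row-reduce:
R1 ← R1 / (4).
R2 ← R2 − 2·R1.
R3 ← R3 − 2·R1.
R4 ← R4 + 4·R1.
R5 ← R5 + 2·R1.
R2 ← R2 / (-7/2).
R1 ← R1 + 5/4·R2.
R3 ← R3 + 17/2·R2.
R4 ← R4 + 3·R2.
R5 ← R5 + 5/2·R2.
R3 ← R3 / (-10/7).
R1 ← R1 + 6/7·R3.
R2 ← R2 + 2/7·R3.
R4 ← R4 + 20/7·R3.
R5 ← R5 + 5/7·R3.
Swap R4 and R5.
R4 ← R4 / (27/4).
R1 ← R1 − 3/2·R4.
R2 ← R2 − 1/2·R4.
R3 ← R3 − 5/4·R4.
Rank is 4 with 5 unknowns, leaving x_5 free.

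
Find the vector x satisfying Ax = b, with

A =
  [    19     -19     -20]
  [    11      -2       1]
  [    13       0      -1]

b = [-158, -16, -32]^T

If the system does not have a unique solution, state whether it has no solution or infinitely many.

Row-reduce the augmented matrix:
R1 ← R1 / (19).
R2 ← R2 − 11·R1.
R3 ← R3 − 13·R1.
R2 ← R2 / (9).
R1 ← R1 + 1·R2.
R3 ← R3 − 13·R2.
R3 ← R3 / (-938/171).
R1 ← R1 − 59/171·R3.
R2 ← R2 − 239/171·R3.
Reading off the reduced rows gives x_1 = -2, x_2 = 0, x_3 = 6.

x_1 = -2, x_2 = 0, x_3 = 6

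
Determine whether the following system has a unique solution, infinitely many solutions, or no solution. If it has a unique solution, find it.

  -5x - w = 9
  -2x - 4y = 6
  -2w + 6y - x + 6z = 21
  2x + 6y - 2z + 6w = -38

x = -1, y = -1, z = 3, w = -4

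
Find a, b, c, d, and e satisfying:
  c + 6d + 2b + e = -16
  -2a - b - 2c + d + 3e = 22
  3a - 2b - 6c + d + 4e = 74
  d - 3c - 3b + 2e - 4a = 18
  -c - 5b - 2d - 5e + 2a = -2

a = 4, b = -2, c = -6, d = -2, e = 6

Row-reduce the augmented matrix:
Swap R1 and R2.
R1 ← R1 / (-2).
R3 ← R3 − 3·R1.
R4 ← R4 + 4·R1.
R5 ← R5 − 2·R1.
R2 ← R2 / (2).
R1 ← R1 − 1/2·R2.
R3 ← R3 + 7/2·R2.
R4 ← R4 + 1·R2.
R5 ← R5 + 6·R2.
R3 ← R3 / (-29/4).
R1 ← R1 − 3/4·R3.
R2 ← R2 − 1/2·R3.
R4 ← R4 − 3/2·R3.
R4 ← R4 / (136/29).
R1 ← R1 + 19/29·R4.
R2 ← R2 − 113/29·R4.
R3 ← R3 + 52/29·R4.
R5 ← R5 − 17·R4.
R5 ← R5 / (6).
R1 ← R1 + 15/17·R5.
R2 ← R2 − 40/17·R5.
R3 ← R3 + 33/17·R5.
R4 ← R4 + 5/17·R5.
Reading off the reduced rows gives a = 4, b = -2, c = -6, d = -2, e = 6.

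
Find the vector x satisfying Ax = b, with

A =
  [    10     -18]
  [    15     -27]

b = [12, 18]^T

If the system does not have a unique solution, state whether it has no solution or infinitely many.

infinitely many solutions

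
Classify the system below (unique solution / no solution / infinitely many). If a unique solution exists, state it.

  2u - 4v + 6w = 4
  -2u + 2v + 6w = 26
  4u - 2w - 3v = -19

Row-reduce the augmented matrix:
R1 ← R1 / (2).
R2 ← R2 + 2·R1.
R3 ← R3 − 4·R1.
R2 ← R2 / (-2).
R1 ← R1 + 2·R2.
R3 ← R3 − 5·R2.
R3 ← R3 / (16).
R1 ← R1 + 9·R3.
R2 ← R2 + 6·R3.
Reading off the reduced rows gives u = -1, v = 3, w = 3.

u = -1, v = 3, w = 3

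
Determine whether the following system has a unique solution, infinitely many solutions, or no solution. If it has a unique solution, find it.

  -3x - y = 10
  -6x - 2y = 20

infinitely many solutions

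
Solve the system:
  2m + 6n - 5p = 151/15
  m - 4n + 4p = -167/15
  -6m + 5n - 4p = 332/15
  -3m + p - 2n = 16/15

m = -9/5, n = 2, p = -1/3

Row-reduce the augmented matrix:
R1 ← R1 / (2).
R2 ← R2 − 1·R1.
R3 ← R3 + 6·R1.
R4 ← R4 + 3·R1.
R2 ← R2 / (-7).
R1 ← R1 − 3·R2.
R3 ← R3 − 23·R2.
R4 ← R4 − 7·R2.
R3 ← R3 / (33/14).
R1 ← R1 − 2/7·R3.
R2 ← R2 + 13/14·R3.
R4 reduces to 0 = 0, so the extra equation is consistent.
Reading off the reduced rows gives m = -9/5, n = 2, p = -1/3.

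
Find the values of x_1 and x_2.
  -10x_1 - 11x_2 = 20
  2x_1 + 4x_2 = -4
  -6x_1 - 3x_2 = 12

Row-reduce the augmented matrix:
R1 ← R1 / (-10).
R2 ← R2 − 2·R1.
R3 ← R3 + 6·R1.
R2 ← R2 / (9/5).
R1 ← R1 − 11/10·R2.
R3 ← R3 − 18/5·R2.
R3 reduces to 0 = 0, so the extra equation is consistent.
Reading off the reduced rows gives x_1 = -2, x_2 = 0.

x_1 = -2, x_2 = 0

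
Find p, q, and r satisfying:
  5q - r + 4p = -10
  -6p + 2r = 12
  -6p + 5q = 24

p = -4, q = 0, r = -6

Row-reduce the augmented matrix:
R1 ← R1 / (4).
R2 ← R2 + 6·R1.
R3 ← R3 + 6·R1.
R2 ← R2 / (15/2).
R1 ← R1 − 5/4·R2.
R3 ← R3 − 25/2·R2.
R3 ← R3 / (-7/3).
R1 ← R1 + 1/3·R3.
R2 ← R2 − 1/15·R3.
Reading off the reduced rows gives p = -4, q = 0, r = -6.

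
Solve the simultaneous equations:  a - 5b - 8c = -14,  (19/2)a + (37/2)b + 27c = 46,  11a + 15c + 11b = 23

Row-reduce:
R2 ← R2 − 19/2·R1.
R3 ← R3 − 11·R1.
R2 ← R2 / (66).
R1 ← R1 + 5·R2.
R3 ← R3 − 66·R2.
Row 3 reduces to 0 = -2, a contradiction. The system is inconsistent.

no solution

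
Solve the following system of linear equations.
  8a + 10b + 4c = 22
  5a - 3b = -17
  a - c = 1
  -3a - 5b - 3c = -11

no solution

Row-reduce:
R1 ← R1 / (8).
R2 ← R2 − 5·R1.
R3 ← R3 − 1·R1.
R4 ← R4 + 3·R1.
R2 ← R2 / (-37/4).
R1 ← R1 − 5/4·R2.
R3 ← R3 + 5/4·R2.
R4 ← R4 + 5/4·R2.
R3 ← R3 / (-43/37).
R1 ← R1 − 6/37·R3.
R2 ← R2 − 10/37·R3.
R4 ← R4 + 43/37·R3.
Row 4 reduces to 0 = -1, a contradiction. The system is inconsistent.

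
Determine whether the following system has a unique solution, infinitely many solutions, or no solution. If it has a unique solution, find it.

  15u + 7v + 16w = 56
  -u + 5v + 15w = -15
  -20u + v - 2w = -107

u = 5, v = -5, w = 1

Row-reduce the augmented matrix:
R1 ← R1 / (15).
R2 ← R2 + 1·R1.
R3 ← R3 + 20·R1.
R2 ← R2 / (82/15).
R1 ← R1 − 7/15·R2.
R3 ← R3 − 31/3·R2.
R3 ← R3 / (-905/82).
R1 ← R1 + 25/82·R3.
R2 ← R2 − 241/82·R3.
Reading off the reduced rows gives u = 5, v = -5, w = 1.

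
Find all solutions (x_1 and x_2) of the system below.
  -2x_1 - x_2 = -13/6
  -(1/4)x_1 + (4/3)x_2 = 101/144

From equation 1: x_2 = 13/6 − 2·x_1.
Substitute into equation 2 and solve: x_1 = 3/4.
Then x_2 = 2/3.

x_1 = 3/4, x_2 = 2/3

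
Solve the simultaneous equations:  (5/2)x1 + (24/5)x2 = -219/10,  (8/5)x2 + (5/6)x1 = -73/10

infinitely many solutions

Row-reduce:
R1 ← R1 / (5/2).
R2 ← R2 − 5/6·R1.
Rank is 1 with 2 unknowns, leaving x2 free.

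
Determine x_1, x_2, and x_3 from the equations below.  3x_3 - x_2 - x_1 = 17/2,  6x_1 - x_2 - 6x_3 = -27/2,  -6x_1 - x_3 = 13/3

Row-reduce the augmented matrix:
R1 ← R1 / (-1).
R2 ← R2 − 6·R1.
R3 ← R3 + 6·R1.
R2 ← R2 / (-7).
R1 ← R1 − 1·R2.
R3 ← R3 − 6·R2.
R3 ← R3 / (-61/7).
R1 ← R1 + 9/7·R3.
R2 ← R2 + 12/7·R3.
Reading off the reduced rows gives x_1 = -1, x_2 = -5/2, x_3 = 5/3.

x_1 = -1, x_2 = -5/2, x_3 = 5/3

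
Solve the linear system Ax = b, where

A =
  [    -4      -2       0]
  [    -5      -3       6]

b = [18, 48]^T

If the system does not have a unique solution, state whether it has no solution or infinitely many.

infinitely many solutions

Row-reduce:
R1 ← R1 / (-4).
R2 ← R2 + 5·R1.
R2 ← R2 / (-1/2).
R1 ← R1 − 1/2·R2.
Rank is 2 with 3 unknowns, leaving x_3 free.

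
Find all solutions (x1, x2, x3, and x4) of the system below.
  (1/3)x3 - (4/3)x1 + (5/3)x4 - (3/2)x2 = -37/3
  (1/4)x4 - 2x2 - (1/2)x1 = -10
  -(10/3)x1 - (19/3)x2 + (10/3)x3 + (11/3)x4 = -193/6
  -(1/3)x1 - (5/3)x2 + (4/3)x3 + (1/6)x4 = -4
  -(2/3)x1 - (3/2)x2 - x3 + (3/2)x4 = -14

Row-reduce:
R1 ← R1 / (-4/3).
R2 ← R2 + 1/2·R1.
R3 ← R3 + 10/3·R1.
R4 ← R4 + 1/3·R1.
R5 ← R5 + 2/3·R1.
R2 ← R2 / (-23/16).
R1 ← R1 − 9/8·R2.
R3 ← R3 + 31/12·R2.
R4 ← R4 + 31/24·R2.
R5 ← R5 + 3/4·R2.
R3 ← R3 / (188/69).
R1 ← R1 + 8/23·R3.
R2 ← R2 − 2/23·R3.
R4 ← R4 − 94/69·R3.
R5 ← R5 + 76/69·R3.
Swap R4 and R5.
R4 ← R4 / (263/282).
R1 ← R1 + 143/94·R4.
R2 ← R2 − 12/47·R4.
R3 ← R3 − 3/47·R4.
Row 5 reduces to 0 = -1/4, a contradiction. The system is inconsistent.

no solution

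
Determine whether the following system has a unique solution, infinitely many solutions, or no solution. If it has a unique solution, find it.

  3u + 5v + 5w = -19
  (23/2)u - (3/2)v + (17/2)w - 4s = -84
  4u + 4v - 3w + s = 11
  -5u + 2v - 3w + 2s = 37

Row-reduce:
R1 ← R1 / (3).
R2 ← R2 − 23/2·R1.
R3 ← R3 − 4·R1.
R4 ← R4 + 5·R1.
R2 ← R2 / (-62/3).
R1 ← R1 − 5/3·R2.
R3 ← R3 + 8/3·R2.
R4 ← R4 − 31/3·R2.
R3 ← R3 / (-257/31).
R1 ← R1 − 25/31·R3.
R2 ← R2 − 16/31·R3.
Row 4 reduces to 0 = -1/4, a contradiction. The system is inconsistent.

no solution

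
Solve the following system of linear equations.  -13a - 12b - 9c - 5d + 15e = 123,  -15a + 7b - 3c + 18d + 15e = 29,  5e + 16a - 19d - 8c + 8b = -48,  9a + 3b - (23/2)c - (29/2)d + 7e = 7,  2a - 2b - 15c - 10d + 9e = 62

Row-reduce:
R1 ← R1 / (-13).
R2 ← R2 + 15·R1.
R3 ← R3 − 16·R1.
R4 ← R4 − 9·R1.
R5 ← R5 − 2·R1.
R2 ← R2 / (271/13).
R1 ← R1 − 12/13·R2.
R3 ← R3 + 88/13·R2.
R4 ← R4 + 69/13·R2.
R5 ← R5 + 50/13·R2.
R3 ← R3 / (-4520/271).
R1 ← R1 − 99/271·R3.
R2 ← R2 − 96/271·R3.
R4 ← R4 + 8591/542·R3.
R5 ← R5 + 4071/271·R3.
R4 ← R4 / (8425/1808).
R1 ← R1 + 949/904·R4.
R2 ← R2 − 87/113·R4.
R3 ← R3 − 945/904·R4.
R5 ← R5 − 8425/904·R4.
Rank is 4 with 5 unknowns, leaving e free.

infinitely many solutions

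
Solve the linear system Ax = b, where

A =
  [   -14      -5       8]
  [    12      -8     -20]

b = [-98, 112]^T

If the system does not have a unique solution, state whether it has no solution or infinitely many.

Row-reduce:
R1 ← R1 / (-14).
R2 ← R2 − 12·R1.
R2 ← R2 / (-86/7).
R1 ← R1 − 5/14·R2.
Rank is 2 with 3 unknowns, leaving x_3 free.

infinitely many solutions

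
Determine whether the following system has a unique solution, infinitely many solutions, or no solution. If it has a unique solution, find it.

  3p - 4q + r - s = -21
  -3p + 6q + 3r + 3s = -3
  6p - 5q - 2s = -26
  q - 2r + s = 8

p = -4, q = 2, r = -5, s = -4

Row-reduce the augmented matrix:
R1 ← R1 / (3).
R2 ← R2 + 3·R1.
R3 ← R3 − 6·R1.
R2 ← R2 / (2).
R1 ← R1 + 4/3·R2.
R3 ← R3 − 3·R2.
R4 ← R4 − 1·R2.
R3 ← R3 / (-8).
R1 ← R1 − 3·R3.
R2 ← R2 − 2·R3.
R4 ← R4 + 4·R3.
R4 ← R4 / (3/2).
R1 ← R1 + 1/8·R4.
R2 ← R2 − 1/4·R4.
R3 ← R3 − 3/8·R4.
Reading off the reduced rows gives p = -4, q = 2, r = -5, s = -4.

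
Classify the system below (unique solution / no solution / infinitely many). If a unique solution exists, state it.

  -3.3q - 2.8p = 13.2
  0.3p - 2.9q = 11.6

Row-reduce the augmented matrix:
R1 ← R1 / (-14/5).
R2 ← R2 − 3/10·R1.
R2 ← R2 / (-911/280).
R1 ← R1 − 33/28·R2.
Reading off the reduced rows gives p = 0, q = -4.

p = 0, q = -4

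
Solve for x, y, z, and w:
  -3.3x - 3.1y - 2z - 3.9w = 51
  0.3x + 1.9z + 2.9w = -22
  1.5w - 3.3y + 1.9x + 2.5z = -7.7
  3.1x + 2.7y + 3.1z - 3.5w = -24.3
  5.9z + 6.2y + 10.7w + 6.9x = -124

x = -3, y = -5, z = -5, w = -4

Row-reduce the augmented matrix:
R1 ← R1 / (-33/10).
R2 ← R2 − 3/10·R1.
R3 ← R3 − 19/10·R1.
R4 ← R4 − 31/10·R1.
R5 ← R5 − 69/10·R1.
R2 ← R2 / (-31/110).
R1 ← R1 − 31/33·R2.
R3 ← R3 + 839/165·R2.
R4 ← R4 + 7/33·R2.
R5 ← R5 + 31/110·R2.
R3 ← R3 / (-27577/930).
R1 ← R1 − 19/3·R3.
R2 ← R2 + 189/31·R3.
R4 ← R4 + 67/930·R3.
R4 ← R4 / (-112391/12535).
R1 ← R1 + 757/2507·R4.
R2 ← R2 − 1414/2507·R4.
R3 ← R3 − 3946/2507·R4.
R5 reduces to 0 = 0, so the extra equation is consistent.
Reading off the reduced rows gives x = -3, y = -5, z = -5, w = -4.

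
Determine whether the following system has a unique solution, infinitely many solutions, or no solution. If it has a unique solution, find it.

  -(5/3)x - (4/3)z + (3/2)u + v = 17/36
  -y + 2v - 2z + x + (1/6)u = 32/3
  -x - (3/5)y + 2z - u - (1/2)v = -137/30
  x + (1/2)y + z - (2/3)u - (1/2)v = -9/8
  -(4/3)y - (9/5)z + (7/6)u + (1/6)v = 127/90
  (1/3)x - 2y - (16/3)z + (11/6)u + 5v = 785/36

Row-reduce the augmented matrix:
R1 ← R1 / (-5/3).
R2 ← R2 − 1·R1.
R3 ← R3 + 1·R1.
R4 ← R4 − 1·R1.
R6 ← R6 − 1/3·R1.
R2 ← R2 / (-1).
R3 ← R3 + 3/5·R2.
R4 ← R4 − 1/2·R2.
R5 ← R5 + 4/3·R2.
R6 ← R6 + 2·R2.
R3 ← R3 / (112/25).
R1 ← R1 − 4/5·R3.
R2 ← R2 − 14/5·R3.
R4 ← R4 + 6/5·R3.
R5 ← R5 − 29/15·R3.
R4 ← R4 / (29/336).
R1 ← R1 + 25/56·R4.
R2 ← R2 − 25/48·R4.
R3 ← R3 + 127/224·R4.
R5 ← R5 − 8473/10080·R4.
R5 ← R5 / (-3079/348).
R1 ← R1 − 199/58·R5.
R2 ← R2 + 295/58·R5.
R3 ← R3 − 455/116·R5.
R4 ← R4 − 231/29·R5.
R6 reduces to 0 = 0, so the extra equation is consistent.
Reading off the reduced rows gives x = 3/4, y = 1/4, z = -8/3, u = -3, v = 8/3.

x = 3/4, y = 1/4, z = -8/3, u = -3, v = 8/3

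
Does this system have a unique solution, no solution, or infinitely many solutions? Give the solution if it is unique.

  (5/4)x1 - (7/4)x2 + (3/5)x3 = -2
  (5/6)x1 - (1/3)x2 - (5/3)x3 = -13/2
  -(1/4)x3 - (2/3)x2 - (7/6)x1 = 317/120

x1 = -14/5, x2 = 0, x3 = 5/2

Row-reduce the augmented matrix:
R1 ← R1 / (5/4).
R2 ← R2 − 5/6·R1.
R3 ← R3 + 7/6·R1.
R2 ← R2 / (5/6).
R1 ← R1 + 7/5·R2.
R3 ← R3 + 23/10·R2.
R3 ← R3 / (-2697/500).
R1 ← R1 + 374/125·R3.
R2 ← R2 + 62/25·R3.
Reading off the reduced rows gives x1 = -14/5, x2 = 0, x3 = 5/2.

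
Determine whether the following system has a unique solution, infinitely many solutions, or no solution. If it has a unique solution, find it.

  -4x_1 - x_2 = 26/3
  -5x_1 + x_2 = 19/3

x_1 = -5/3, x_2 = -2

Row-reduce the augmented matrix:
R1 ← R1 / (-4).
R2 ← R2 + 5·R1.
R2 ← R2 / (9/4).
R1 ← R1 − 1/4·R2.
Reading off the reduced rows gives x_1 = -5/3, x_2 = -2.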